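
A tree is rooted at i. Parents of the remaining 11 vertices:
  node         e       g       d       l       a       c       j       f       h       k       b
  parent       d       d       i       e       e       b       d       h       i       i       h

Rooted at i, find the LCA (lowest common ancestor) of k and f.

i

k's ancestor chain is k, i and f's is f, h, i; they first meet at i.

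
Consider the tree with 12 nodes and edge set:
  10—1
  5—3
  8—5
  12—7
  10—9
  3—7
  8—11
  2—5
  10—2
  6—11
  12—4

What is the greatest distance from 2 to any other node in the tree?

5

Distances from 2 peak at 5, attained at 4.
2–5–3–7–12–4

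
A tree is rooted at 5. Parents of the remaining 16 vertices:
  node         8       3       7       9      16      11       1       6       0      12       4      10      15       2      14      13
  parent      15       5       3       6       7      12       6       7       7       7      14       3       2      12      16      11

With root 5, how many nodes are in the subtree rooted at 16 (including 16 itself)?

16's subtree: {16, 14, 4}, size 3.

3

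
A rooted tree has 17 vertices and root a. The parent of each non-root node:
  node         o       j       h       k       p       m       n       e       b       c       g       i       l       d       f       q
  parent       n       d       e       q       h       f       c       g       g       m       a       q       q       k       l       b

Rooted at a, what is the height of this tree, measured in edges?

o sits deepest: a-g-b-q-l-f-m-c-n-o — 9 edges from the root.

9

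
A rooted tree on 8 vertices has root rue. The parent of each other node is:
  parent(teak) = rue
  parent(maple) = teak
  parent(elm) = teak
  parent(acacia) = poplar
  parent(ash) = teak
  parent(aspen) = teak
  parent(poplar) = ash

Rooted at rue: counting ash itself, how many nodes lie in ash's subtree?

ash's subtree: {ash, poplar, acacia}, size 3.

3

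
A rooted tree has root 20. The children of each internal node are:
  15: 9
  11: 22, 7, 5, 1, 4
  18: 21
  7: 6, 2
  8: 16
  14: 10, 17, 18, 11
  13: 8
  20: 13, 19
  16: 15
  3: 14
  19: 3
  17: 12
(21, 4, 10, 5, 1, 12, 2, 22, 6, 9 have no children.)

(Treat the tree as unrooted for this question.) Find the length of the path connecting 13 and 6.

7

The path is 13–20–19–3–14–11–7–6, which has 7 edges.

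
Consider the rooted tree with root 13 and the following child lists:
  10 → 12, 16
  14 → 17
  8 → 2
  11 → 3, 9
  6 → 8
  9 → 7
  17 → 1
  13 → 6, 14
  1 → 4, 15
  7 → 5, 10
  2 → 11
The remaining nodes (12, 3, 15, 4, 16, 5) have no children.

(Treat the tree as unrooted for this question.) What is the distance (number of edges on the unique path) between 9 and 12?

The path is 9–7–10–12, which has 3 edges.

3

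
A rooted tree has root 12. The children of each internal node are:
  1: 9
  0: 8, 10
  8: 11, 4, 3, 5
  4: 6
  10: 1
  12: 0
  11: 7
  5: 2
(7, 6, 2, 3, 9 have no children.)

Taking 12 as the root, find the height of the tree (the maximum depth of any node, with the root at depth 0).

A deepest node is 9, reached by 12–0–10–1–9.
That path has 4 edges, so the height is 4.

4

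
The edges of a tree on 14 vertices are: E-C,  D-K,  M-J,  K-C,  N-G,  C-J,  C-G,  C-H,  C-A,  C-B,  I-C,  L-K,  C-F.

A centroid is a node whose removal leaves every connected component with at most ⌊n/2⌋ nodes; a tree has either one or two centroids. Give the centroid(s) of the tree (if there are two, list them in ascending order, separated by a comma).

If C is removed the pieces have sizes 3, 2, 2, 1, 1, 1, 1, 1, 1, all ≤ ⌊14/2⌋ = 7.
Every other node leaves some component of size > 7, so the centroid is unique.

C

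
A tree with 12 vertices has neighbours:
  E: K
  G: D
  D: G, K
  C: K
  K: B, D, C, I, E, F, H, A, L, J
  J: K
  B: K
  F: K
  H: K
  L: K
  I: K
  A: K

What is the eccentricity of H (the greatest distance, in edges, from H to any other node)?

Distances from H peak at 3, attained at G.
H-K-D-G

3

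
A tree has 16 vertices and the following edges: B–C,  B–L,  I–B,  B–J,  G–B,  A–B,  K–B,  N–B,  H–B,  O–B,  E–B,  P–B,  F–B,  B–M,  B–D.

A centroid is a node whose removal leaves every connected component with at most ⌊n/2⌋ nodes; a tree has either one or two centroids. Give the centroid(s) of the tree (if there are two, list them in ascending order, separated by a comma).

Delete B: the remaining components have sizes 1, 1, 1, 1, 1, 1, 1, 1, 1, 1, 1, 1, 1, 1, 1. Max 1 ≤ 8, so B is a centroid.
Every other node leaves some component of size > 8, so the centroid is unique.

B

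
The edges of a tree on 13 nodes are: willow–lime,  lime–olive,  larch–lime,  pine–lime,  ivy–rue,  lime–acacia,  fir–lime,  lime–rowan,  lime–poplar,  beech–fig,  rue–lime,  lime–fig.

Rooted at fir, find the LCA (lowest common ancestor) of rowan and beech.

Ancestors of rowan (toward the root): rowan, lime, fir.
Ancestors of beech: beech, fig, lime, fir.
The deepest node appearing in both lists is lime.

lime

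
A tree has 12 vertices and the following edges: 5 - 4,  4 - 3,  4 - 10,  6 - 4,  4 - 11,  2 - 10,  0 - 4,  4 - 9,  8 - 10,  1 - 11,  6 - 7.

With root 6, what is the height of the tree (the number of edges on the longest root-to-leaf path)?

3

A deepest node is 2, reached by 6–4–10–2.
That path has 3 edges, so the height is 3.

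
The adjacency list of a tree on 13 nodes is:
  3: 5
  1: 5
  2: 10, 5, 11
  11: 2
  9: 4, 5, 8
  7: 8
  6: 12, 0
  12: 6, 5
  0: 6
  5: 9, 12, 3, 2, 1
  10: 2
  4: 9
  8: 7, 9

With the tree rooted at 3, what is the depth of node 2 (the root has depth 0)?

2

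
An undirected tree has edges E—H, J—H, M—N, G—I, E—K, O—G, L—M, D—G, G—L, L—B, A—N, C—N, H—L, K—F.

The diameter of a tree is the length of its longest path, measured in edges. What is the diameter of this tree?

Starting from A, a farthest node is F at distance 7.
One longest path: A – N – M – L – H – E – K – F.
So the diameter is 7.

7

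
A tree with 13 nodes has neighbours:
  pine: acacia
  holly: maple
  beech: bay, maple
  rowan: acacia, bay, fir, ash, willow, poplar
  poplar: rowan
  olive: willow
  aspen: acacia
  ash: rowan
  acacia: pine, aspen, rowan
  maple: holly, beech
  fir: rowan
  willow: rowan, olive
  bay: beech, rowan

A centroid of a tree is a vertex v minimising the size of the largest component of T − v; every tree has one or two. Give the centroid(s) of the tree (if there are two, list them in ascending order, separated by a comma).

If rowan is removed the pieces have sizes 4, 3, 2, 1, 1, 1, all ≤ ⌊13/2⌋ = 6.
Every other node leaves some component of size > 6, so the centroid is unique.

rowan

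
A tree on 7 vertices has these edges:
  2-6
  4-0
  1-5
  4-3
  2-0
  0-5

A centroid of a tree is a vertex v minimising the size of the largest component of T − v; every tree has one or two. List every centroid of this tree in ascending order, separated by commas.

If 0 is removed the pieces have sizes 2, 2, 2, all ≤ ⌊7/2⌋ = 3.
No neighbour of 0 does as well, so 0 is the unique centroid.

0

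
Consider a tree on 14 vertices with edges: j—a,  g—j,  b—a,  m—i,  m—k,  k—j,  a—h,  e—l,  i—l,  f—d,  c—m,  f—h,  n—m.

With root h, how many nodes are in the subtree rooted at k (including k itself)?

7

The subtree rooted at k contains: k, m, n, i, c, l, e — 7 nodes.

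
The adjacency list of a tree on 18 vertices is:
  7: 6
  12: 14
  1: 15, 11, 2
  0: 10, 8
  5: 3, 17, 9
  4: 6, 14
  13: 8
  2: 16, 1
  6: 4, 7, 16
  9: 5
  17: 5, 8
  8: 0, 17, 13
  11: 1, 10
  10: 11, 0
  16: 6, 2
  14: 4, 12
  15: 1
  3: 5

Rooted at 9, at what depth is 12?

Climbing from 12 to the root: 12 – 14 – 4 – 6 – 16 – 2 – 1 – 11 – 10 – 0 – 8 – 17 – 5 – 9. That's 13 steps.

13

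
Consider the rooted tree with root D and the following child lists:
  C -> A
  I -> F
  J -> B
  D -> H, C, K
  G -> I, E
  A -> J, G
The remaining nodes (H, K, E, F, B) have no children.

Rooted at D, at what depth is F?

5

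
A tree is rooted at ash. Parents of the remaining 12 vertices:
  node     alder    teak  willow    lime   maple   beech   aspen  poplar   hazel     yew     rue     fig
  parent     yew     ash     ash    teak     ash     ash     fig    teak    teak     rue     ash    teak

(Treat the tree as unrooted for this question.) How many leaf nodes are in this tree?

8

Exactly 8 nodes have a single neighbour: alder, aspen, beech, hazel, lime, maple, poplar, willow.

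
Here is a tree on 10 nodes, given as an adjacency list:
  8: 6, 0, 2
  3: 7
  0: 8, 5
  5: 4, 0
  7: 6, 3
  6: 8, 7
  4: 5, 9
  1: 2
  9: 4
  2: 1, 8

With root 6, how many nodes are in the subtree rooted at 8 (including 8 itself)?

8's subtree: {8, 2, 0, 1, 5, 4, 9}, size 7.

7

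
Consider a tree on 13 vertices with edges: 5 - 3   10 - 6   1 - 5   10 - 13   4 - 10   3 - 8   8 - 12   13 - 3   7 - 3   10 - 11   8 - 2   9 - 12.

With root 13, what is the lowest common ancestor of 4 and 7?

Ancestors of 4 (toward the root): 4, 10, 13.
Ancestors of 7: 7, 3, 13.
The deepest node appearing in both lists is 13.

13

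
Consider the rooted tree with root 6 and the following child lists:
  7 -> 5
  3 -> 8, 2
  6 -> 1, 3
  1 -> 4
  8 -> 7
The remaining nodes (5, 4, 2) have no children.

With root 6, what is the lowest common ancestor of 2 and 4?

6

2's ancestor chain is 2, 3, 6 and 4's is 4, 1, 6; they first meet at 6.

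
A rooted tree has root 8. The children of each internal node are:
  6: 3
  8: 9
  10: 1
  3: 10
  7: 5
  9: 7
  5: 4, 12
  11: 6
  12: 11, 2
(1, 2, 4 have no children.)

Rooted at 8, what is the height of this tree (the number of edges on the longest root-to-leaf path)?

9

1 sits deepest: 8-9-7-5-12-11-6-3-10-1 — 9 edges from the root.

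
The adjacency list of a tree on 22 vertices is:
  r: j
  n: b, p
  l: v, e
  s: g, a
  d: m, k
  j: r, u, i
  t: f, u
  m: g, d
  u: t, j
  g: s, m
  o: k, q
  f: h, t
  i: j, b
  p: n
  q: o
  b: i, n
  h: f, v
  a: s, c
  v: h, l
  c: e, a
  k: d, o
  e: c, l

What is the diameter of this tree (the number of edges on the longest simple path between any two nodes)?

20

A longest path is q-o-k-d-m-g-s-a-c-e-l-v-h-f-t-u-j-i-b-n-p, with 20 edges.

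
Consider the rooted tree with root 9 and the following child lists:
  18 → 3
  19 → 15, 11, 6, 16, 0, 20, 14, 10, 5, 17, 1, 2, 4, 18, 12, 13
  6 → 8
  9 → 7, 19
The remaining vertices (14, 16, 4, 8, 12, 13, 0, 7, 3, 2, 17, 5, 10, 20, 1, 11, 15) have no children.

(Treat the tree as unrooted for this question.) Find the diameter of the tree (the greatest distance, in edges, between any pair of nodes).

4

BFS from 7 reaches 3 last, at distance 4; BFS from 3 confirms no node is farther.
Path: 7-9-19-18-3.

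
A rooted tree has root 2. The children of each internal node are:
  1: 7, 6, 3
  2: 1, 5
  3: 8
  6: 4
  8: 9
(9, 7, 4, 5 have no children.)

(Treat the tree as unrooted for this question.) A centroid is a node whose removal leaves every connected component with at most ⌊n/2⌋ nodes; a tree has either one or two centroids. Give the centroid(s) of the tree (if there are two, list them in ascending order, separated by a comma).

Delete 1: the remaining components have sizes 3, 2, 2, 1. Max 3 ≤ 4, so 1 is a centroid.
No neighbour of 1 does as well, so 1 is the unique centroid.

1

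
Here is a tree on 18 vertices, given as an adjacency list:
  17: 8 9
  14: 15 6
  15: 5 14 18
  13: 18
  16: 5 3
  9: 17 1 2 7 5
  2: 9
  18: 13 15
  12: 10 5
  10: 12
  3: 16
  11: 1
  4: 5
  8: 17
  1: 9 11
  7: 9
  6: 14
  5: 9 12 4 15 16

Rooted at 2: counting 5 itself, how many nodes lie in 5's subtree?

11

5's subtree: {5, 15, 4, 16, 12, 14, 18, 3, 10, 6, 13}, size 11.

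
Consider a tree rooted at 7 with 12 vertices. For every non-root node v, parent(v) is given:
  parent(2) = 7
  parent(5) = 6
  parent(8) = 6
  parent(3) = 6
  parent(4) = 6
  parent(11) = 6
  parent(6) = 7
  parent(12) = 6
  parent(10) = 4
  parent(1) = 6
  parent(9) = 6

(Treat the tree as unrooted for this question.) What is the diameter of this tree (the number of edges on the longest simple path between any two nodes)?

4

BFS from 10 reaches 2 last, at distance 4; BFS from 2 confirms no node is farther.
Path: 10 - 4 - 6 - 7 - 2.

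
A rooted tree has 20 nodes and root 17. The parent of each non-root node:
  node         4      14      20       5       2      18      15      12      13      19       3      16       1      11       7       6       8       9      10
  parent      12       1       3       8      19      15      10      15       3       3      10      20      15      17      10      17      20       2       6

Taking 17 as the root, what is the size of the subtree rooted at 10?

10's subtree: {10, 3, 15, 7, 20, 19, 13, 12, 1, 18, 8, 16, 2, 4, 14, 5, 9}, size 17.

17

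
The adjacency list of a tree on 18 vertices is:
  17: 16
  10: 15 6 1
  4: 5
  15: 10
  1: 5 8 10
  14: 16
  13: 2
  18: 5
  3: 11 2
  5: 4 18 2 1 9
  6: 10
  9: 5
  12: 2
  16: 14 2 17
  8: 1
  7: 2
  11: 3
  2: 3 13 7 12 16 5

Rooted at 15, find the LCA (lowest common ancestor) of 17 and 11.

Ancestors of 17 (toward the root): 17, 16, 2, 5, 1, 10, 15.
Ancestors of 11: 11, 3, 2, 5, 1, 10, 15.
The deepest node appearing in both lists is 2.

2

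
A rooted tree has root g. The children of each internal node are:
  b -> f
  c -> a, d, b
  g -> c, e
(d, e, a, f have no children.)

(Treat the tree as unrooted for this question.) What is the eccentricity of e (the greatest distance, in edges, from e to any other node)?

4

Distances from e peak at 4, attained at f.
e–g–c–b–f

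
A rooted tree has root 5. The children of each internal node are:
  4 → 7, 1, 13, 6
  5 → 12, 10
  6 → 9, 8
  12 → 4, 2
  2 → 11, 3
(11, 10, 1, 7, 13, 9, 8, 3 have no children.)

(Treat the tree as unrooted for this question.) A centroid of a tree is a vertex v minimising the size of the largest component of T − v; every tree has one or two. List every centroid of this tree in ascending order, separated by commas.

Delete 4: the remaining components have sizes 6, 3, 1, 1, 1. Max 6 ≤ 6, so 4 is a centroid.
Every other node leaves some component of size > 6, so the centroid is unique.

4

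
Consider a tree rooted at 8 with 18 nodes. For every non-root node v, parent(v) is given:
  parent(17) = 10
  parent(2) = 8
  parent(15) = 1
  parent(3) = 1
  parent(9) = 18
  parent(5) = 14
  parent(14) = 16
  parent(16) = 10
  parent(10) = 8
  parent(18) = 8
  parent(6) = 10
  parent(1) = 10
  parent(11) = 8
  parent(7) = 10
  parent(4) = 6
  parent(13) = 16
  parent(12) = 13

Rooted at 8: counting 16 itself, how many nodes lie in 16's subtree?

5

The subtree rooted at 16 contains: 16, 14, 13, 5, 12 — 5 nodes.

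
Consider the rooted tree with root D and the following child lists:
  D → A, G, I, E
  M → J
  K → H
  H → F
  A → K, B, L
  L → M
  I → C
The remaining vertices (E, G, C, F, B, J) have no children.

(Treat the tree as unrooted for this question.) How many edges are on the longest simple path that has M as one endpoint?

A farthest node from M is C (F also at distance 5).
The path M-L-A-D-I-C has 5 edges.

5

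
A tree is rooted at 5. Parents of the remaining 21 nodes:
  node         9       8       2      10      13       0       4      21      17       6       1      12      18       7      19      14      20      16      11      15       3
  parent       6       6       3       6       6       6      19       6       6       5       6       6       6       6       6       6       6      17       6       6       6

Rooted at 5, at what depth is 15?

Path from 5 to 15: 5–6–15, which has 2 edges.

2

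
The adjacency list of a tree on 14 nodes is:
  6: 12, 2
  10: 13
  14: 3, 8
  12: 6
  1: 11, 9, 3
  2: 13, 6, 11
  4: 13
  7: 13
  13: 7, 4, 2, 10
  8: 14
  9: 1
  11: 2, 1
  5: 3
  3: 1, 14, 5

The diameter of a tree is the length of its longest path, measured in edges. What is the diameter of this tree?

A longest path is 8–14–3–1–11–2–6–12, with 7 edges.

7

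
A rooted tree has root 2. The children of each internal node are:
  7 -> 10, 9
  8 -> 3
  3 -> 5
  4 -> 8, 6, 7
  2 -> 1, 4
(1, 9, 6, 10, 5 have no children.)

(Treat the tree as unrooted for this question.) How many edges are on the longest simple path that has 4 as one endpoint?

3

Distances from 4 peak at 3, attained at 5.
4 – 8 – 3 – 5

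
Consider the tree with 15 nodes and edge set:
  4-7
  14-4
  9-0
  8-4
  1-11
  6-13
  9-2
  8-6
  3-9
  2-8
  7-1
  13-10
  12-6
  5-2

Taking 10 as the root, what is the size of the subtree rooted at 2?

5

2's subtree: {2, 9, 5, 3, 0}, size 5.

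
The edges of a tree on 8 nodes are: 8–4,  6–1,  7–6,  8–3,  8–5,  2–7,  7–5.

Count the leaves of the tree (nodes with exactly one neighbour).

4

Exactly 4 nodes have a single neighbour: 1, 2, 3, 4.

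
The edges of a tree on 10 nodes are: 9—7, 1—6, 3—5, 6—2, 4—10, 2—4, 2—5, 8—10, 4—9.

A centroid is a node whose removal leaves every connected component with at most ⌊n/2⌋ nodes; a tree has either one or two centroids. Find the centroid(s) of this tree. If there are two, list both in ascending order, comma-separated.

2, 4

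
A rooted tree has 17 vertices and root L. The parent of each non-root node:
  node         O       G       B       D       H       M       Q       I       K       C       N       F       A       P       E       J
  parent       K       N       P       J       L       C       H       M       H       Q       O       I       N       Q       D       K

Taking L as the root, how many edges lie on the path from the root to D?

Path from L to D: L–H–K–J–D, which has 4 edges.

4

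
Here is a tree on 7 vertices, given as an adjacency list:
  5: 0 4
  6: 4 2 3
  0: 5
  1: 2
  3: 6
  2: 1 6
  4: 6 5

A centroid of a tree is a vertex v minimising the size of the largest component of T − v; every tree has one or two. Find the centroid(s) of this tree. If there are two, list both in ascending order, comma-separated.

6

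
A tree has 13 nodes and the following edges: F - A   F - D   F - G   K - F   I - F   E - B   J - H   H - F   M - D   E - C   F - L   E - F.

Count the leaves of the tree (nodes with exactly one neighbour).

9

The leaves are A, B, C, G, I, J, K, L, M.
That is 9 leaves.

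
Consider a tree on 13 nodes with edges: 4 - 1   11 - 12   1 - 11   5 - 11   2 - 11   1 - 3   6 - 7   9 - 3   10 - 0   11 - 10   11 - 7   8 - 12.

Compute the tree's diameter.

5

Starting from 0, a farthest node is 9 at distance 5.
One longest path: 0-10-11-1-3-9.
So the diameter is 5.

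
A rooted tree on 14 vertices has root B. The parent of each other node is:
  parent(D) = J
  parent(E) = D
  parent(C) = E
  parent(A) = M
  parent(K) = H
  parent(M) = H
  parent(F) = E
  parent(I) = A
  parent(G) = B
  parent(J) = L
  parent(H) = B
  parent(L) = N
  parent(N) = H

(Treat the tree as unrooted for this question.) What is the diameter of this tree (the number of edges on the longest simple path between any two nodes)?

BFS from C reaches I last, at distance 9; BFS from I confirms no node is farther.
Path: C – E – D – J – L – N – H – M – A – I.

9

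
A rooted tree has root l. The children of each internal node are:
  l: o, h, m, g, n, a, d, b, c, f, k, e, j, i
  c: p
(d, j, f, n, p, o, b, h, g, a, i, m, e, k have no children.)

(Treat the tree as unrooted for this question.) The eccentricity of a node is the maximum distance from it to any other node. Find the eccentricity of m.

The node farthest from m is p, via m – l – c – p — 3 edges.

3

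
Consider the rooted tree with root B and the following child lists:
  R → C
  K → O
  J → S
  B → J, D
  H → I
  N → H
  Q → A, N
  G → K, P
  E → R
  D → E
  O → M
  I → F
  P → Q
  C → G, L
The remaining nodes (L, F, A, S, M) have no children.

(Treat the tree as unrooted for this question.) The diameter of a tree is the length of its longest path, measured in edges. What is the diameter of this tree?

BFS from S reaches F last, at distance 13; BFS from F confirms no node is farther.
Path: S-J-B-D-E-R-C-G-P-Q-N-H-I-F.

13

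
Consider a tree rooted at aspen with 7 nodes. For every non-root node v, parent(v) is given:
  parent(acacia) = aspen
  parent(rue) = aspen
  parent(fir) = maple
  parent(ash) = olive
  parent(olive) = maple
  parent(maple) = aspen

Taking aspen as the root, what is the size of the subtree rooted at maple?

4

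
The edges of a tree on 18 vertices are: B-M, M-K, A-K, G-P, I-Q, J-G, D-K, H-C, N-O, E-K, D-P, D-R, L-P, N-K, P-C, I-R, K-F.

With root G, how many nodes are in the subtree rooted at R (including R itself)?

3

The subtree rooted at R contains: R, I, Q — 3 nodes.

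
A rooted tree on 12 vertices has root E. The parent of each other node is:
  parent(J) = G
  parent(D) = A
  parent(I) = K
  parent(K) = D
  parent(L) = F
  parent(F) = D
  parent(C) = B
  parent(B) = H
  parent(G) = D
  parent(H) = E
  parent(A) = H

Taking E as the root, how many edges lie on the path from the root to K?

4

Climbing from K to the root: K–D–A–H–E. That's 4 steps.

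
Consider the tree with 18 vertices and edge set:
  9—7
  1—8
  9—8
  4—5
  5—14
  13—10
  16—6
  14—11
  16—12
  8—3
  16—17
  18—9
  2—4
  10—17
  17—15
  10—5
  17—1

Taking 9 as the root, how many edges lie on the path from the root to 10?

Climbing from 10 to the root: 10–17–1–8–9. That's 4 steps.

4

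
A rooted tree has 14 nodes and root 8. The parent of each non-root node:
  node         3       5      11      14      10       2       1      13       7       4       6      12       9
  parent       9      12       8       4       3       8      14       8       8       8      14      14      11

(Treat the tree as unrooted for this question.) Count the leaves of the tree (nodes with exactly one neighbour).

The leaves are 1, 2, 5, 6, 7, 10, 13.
That is 7 leaves.

7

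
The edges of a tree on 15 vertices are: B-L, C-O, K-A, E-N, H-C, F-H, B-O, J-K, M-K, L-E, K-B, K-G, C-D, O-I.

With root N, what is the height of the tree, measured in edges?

7

F sits deepest: N-E-L-B-O-C-H-F — 7 edges from the root.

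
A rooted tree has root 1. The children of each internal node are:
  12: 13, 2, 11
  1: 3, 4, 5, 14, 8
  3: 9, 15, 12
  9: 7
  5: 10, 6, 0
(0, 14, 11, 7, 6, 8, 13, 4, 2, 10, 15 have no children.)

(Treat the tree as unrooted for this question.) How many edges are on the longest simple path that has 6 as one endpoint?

5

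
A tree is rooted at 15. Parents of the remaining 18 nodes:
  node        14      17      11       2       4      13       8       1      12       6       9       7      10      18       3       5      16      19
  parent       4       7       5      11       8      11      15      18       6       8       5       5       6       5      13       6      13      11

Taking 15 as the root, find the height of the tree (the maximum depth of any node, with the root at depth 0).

3 sits deepest: 15 – 8 – 6 – 5 – 11 – 13 – 3 — 6 edges from the root.

6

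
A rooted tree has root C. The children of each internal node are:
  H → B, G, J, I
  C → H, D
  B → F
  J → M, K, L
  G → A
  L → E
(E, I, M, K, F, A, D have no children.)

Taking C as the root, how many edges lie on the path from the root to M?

3

Climbing from M to the root: M – J – H – C. That's 3 steps.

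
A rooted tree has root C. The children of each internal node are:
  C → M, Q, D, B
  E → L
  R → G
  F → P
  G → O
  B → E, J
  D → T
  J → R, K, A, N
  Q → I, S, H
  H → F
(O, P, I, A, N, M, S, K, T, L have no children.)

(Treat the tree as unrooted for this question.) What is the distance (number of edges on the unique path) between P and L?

7

The path is P–F–H–Q–C–B–E–L, which has 7 edges.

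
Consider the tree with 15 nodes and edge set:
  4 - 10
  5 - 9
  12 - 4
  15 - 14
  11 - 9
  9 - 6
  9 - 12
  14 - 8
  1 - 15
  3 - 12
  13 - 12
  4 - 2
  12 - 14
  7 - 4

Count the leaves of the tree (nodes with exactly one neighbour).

The leaves are 1, 2, 3, 5, 6, 7, 8, 10, 11, 13.
That is 10 leaves.

10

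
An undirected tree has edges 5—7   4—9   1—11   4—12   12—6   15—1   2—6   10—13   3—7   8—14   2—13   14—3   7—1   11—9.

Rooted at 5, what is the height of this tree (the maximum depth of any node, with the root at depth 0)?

A deepest node is 10, reached by 5 → 7 → 1 → 11 → 9 → 4 → 12 → 6 → 2 → 13 → 10.
That path has 10 edges, so the height is 10.

10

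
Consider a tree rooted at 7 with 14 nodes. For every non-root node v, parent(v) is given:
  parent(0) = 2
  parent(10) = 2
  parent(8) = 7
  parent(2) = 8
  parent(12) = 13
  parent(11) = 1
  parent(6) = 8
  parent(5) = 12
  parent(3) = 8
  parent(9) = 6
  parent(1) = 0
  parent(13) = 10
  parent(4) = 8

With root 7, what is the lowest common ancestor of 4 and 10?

8

4's ancestor chain is 4, 8, 7 and 10's is 10, 2, 8, 7; they first meet at 8.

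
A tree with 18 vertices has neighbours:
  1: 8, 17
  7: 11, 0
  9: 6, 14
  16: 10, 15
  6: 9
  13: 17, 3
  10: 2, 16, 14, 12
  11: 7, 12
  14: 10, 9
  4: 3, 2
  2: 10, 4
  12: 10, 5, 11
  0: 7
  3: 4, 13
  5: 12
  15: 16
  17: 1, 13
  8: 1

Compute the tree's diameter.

A longest path is 8-1-17-13-3-4-2-10-12-11-7-0, with 11 edges.

11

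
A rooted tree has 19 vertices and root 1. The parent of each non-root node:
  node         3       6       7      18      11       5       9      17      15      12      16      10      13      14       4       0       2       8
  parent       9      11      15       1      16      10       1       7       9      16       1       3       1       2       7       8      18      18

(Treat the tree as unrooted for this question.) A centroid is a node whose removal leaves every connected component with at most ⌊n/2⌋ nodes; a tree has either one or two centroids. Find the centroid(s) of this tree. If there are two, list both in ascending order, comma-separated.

1

If 1 is removed the pieces have sizes 8, 5, 4, 1, all ≤ ⌊19/2⌋ = 9.
Every other node leaves some component of size > 9, so the centroid is unique.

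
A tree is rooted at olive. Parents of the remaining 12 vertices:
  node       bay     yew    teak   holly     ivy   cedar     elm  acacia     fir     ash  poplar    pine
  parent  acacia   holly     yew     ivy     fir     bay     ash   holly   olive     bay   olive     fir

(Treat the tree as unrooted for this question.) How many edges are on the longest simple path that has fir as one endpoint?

6

Distances from fir peak at 6, attained at elm.
fir–ivy–holly–acacia–bay–ash–elm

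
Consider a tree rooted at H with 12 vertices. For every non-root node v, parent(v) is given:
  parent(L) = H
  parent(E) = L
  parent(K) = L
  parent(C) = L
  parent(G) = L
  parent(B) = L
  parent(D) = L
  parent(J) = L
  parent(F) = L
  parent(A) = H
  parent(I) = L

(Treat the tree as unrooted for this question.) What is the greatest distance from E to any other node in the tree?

A farthest node from E is A.
The path E–L–H–A has 3 edges.

3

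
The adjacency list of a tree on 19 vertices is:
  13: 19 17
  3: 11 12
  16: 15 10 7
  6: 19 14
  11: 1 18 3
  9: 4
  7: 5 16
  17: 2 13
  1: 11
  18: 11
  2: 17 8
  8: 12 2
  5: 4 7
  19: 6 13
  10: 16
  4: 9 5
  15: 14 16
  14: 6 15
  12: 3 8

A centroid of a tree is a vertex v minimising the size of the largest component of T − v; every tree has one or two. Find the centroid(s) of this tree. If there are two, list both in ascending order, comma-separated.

19

If 19 is removed the pieces have sizes 9, 9, all ≤ ⌊19/2⌋ = 9.
Every other node leaves some component of size > 9, so the centroid is unique.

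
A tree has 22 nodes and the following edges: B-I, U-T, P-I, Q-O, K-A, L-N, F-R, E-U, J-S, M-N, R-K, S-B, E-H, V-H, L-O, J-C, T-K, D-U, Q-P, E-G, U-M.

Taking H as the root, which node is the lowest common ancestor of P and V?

H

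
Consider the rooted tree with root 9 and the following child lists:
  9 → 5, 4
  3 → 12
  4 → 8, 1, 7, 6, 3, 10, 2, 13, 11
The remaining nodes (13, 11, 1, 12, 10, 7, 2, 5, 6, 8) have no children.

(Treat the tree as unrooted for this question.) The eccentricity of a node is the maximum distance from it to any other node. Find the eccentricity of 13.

The node farthest from 13 is 5 (12 also at distance 3), via 13–4–9–5 — 3 edges.

3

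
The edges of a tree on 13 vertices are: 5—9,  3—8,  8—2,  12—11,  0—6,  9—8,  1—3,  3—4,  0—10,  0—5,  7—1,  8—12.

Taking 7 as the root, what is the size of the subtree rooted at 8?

9

8's subtree: {8, 9, 12, 2, 5, 11, 0, 10, 6}, size 9.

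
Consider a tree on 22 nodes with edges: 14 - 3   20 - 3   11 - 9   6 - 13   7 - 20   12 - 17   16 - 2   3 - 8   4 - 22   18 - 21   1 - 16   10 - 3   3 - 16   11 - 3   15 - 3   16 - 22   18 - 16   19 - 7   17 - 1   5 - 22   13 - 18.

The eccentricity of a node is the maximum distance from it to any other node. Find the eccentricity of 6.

The node farthest from 6 is 19, via 6–13–18–16–3–20–7–19 — 7 edges.

7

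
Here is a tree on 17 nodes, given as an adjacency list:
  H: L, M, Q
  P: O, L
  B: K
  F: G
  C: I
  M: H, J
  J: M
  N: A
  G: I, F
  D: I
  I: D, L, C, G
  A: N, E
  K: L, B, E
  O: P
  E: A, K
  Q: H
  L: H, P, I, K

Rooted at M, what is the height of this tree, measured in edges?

N sits deepest: M – H – L – K – E – A – N — 6 edges from the root.

6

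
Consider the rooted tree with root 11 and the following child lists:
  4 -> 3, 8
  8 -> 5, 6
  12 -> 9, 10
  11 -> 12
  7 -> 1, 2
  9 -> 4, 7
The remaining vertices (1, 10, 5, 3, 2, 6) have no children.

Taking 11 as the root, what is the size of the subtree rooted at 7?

3

The subtree rooted at 7 contains: 7, 1, 2 — 3 nodes.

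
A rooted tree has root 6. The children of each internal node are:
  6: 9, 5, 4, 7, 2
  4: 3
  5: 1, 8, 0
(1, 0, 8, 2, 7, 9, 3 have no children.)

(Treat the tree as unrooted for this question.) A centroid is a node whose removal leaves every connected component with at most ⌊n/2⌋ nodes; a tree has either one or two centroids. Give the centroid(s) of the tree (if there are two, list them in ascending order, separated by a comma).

Removing 6 splits the tree into components of sizes 4, 2, 1, 1, 1; the largest is 4 ≤ ⌊10/2⌋ = 5.
Every other node leaves some component of size > 5, so the centroid is unique.

6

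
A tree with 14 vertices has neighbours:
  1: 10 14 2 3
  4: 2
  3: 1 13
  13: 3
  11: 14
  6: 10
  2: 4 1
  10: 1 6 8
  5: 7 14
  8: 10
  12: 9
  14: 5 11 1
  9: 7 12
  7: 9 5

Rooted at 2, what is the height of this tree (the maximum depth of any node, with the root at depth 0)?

A deepest node is 12, reached by 2 – 1 – 14 – 5 – 7 – 9 – 12.
That path has 6 edges, so the height is 6.

6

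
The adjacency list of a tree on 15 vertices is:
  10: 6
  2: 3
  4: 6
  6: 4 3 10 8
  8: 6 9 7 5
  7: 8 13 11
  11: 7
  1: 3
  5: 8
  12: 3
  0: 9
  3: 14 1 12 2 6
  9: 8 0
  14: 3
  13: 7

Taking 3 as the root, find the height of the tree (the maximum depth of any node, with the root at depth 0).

4

0 sits deepest: 3-6-8-9-0 — 4 edges from the root.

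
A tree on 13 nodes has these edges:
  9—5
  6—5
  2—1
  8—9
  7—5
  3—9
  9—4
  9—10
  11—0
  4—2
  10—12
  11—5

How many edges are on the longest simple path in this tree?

Starting from 0, a farthest node is 1 at distance 6.
One longest path: 0 – 11 – 5 – 9 – 4 – 2 – 1.
So the diameter is 6.

6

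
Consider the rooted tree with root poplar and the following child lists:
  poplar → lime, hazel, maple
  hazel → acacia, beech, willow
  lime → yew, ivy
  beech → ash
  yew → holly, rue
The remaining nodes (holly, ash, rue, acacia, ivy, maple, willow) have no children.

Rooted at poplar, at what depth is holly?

3

Path from poplar to holly: poplar–lime–yew–holly, which has 3 edges.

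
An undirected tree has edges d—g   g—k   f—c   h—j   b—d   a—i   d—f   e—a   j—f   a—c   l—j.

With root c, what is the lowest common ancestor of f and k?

f

Ancestors of f (toward the root): f, c.
Ancestors of k: k, g, d, f, c.
The deepest node appearing in both lists is f.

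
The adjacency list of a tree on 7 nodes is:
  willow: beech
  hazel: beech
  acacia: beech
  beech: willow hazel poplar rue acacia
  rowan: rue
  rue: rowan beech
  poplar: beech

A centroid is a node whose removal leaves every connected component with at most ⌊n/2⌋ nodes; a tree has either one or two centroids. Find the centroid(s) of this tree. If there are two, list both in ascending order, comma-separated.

Removing beech splits the tree into components of sizes 2, 1, 1, 1, 1; the largest is 2 ≤ ⌊7/2⌋ = 3.
No neighbour of beech does as well, so beech is the unique centroid.

beech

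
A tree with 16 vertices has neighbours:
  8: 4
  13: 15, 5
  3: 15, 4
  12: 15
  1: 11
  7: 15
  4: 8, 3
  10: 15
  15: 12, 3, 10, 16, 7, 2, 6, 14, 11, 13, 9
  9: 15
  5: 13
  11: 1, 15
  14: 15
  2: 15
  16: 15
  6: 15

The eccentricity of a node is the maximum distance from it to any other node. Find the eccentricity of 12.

4

A farthest node from 12 is 8.
The path 12-15-3-4-8 has 4 edges.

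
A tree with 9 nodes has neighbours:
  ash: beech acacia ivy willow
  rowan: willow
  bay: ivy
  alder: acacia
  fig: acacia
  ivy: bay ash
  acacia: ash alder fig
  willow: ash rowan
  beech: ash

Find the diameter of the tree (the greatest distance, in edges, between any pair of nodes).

A longest path is bay - ivy - ash - acacia - alder, with 4 edges.

4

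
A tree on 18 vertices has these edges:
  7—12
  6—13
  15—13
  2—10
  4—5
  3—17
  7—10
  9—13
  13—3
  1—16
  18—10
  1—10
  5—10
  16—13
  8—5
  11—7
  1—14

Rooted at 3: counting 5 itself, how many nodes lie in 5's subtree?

Descendants of 5 (including itself): 5, 4, 8. That's 3.

3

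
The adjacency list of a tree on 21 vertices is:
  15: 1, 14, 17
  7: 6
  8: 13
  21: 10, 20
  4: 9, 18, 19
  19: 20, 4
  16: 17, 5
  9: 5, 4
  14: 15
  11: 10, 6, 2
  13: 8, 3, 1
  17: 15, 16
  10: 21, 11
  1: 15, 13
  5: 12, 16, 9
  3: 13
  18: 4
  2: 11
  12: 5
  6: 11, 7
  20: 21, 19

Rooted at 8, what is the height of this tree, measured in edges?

A deepest node is 7, reached by 8–13–1–15–17–16–5–9–4–19–20–21–10–11–6–7.
That path has 15 edges, so the height is 15.

15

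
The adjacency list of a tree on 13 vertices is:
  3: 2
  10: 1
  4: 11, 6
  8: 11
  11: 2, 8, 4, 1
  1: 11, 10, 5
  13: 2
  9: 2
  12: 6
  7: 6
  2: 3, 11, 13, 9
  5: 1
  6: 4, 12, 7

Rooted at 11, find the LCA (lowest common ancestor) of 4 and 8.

11

Path 4→root: 4 11; path 8→root: 8 11.
First common node: 11.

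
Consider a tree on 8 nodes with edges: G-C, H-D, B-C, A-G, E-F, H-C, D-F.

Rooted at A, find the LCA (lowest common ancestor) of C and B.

C

C's ancestor chain is C, G, A and B's is B, C, G, A; they first meet at C.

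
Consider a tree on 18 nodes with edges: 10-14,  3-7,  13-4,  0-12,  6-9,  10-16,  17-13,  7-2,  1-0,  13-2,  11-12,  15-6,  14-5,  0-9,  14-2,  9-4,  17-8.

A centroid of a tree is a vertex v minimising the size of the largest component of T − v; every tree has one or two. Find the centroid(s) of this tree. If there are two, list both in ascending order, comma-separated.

13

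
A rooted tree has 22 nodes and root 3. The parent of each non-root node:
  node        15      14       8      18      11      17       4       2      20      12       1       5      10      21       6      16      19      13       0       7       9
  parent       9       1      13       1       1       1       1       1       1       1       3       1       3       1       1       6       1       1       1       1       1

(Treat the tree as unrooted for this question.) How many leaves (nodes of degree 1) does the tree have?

Degree-1 nodes: 0, 2, 4, 5, 7, 8, 10, 11, 12, 14, 15, 16, 17, 18, 19, 20, 21 — 17 of them.

17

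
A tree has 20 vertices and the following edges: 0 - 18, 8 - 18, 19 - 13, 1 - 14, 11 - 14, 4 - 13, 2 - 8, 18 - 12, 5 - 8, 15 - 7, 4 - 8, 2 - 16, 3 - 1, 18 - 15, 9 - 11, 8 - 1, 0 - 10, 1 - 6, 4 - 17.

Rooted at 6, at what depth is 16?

4

Climbing from 16 to the root: 16 – 2 – 8 – 1 – 6. That's 4 steps.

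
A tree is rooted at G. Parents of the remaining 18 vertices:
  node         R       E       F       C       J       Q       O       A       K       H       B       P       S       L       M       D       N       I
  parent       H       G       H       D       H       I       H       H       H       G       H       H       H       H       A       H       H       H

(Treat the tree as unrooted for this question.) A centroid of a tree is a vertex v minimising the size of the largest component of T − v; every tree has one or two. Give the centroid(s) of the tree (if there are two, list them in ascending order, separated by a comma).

H

Removing H splits the tree into components of sizes 2, 2, 2, 2, 1, 1, 1, 1, 1, 1, 1, 1, 1, 1; the largest is 2 ≤ ⌊19/2⌋ = 9.
No neighbour of H does as well, so H is the unique centroid.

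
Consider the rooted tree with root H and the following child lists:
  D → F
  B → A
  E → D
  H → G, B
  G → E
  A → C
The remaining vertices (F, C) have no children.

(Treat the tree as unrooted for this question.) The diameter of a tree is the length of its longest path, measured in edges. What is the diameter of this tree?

A longest path is C - A - B - H - G - E - D - F, with 7 edges.

7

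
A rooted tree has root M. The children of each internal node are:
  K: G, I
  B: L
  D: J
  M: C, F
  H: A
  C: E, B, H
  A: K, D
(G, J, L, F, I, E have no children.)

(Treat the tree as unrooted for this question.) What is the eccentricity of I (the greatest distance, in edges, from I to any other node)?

6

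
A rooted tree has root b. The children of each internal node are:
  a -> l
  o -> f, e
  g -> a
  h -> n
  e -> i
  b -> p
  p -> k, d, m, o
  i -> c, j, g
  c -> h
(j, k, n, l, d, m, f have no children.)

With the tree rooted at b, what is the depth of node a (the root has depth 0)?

Path from b to a: b – p – o – e – i – g – a, which has 6 edges.

6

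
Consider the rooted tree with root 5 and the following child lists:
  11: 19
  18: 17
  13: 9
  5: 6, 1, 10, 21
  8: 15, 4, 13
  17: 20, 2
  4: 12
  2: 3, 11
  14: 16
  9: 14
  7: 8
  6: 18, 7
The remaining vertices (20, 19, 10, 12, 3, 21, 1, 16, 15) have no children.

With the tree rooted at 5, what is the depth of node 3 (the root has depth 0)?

5–6–18–17–2–3 — 5 edges.

5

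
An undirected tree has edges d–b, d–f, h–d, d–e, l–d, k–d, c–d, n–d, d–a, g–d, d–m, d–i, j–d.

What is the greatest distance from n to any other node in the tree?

Distances from n peak at 2, attained at k (a, h, b, i, c, f, m, j, l, e, g also at distance 2).
n–d–k

2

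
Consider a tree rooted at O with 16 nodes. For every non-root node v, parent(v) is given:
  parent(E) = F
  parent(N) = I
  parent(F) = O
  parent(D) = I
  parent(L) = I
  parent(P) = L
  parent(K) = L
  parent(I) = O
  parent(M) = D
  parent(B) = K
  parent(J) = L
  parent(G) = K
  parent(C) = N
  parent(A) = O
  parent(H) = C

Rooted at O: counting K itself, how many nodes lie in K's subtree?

3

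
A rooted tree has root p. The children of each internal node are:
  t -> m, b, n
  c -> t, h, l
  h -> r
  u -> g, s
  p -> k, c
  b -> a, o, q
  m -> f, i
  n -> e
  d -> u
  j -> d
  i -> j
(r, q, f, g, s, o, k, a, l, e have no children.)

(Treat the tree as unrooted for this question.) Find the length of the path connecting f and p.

The path is f–m–t–c–p, which has 4 edges.

4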